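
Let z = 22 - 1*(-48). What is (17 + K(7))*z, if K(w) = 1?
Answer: 1260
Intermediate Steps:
z = 70 (z = 22 + 48 = 70)
(17 + K(7))*z = (17 + 1)*70 = 18*70 = 1260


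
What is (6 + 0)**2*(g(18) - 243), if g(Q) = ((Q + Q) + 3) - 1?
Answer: -7380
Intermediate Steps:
g(Q) = 2 + 2*Q (g(Q) = (2*Q + 3) - 1 = (3 + 2*Q) - 1 = 2 + 2*Q)
(6 + 0)**2*(g(18) - 243) = (6 + 0)**2*((2 + 2*18) - 243) = 6**2*((2 + 36) - 243) = 36*(38 - 243) = 36*(-205) = -7380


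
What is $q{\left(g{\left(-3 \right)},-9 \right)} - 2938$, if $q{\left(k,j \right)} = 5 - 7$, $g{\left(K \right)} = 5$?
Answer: $-2940$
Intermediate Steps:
$q{\left(k,j \right)} = -2$ ($q{\left(k,j \right)} = 5 - 7 = -2$)
$q{\left(g{\left(-3 \right)},-9 \right)} - 2938 = -2 - 2938 = -2940$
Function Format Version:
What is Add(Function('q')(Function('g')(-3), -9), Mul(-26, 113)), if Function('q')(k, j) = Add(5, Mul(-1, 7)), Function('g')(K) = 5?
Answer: -2940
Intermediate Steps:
Function('q')(k, j) = -2 (Function('q')(k, j) = Add(5, -7) = -2)
Add(Function('q')(Function('g')(-3), -9), Mul(-26, 113)) = Add(-2, Mul(-26, 113)) = Add(-2, -2938) = -2940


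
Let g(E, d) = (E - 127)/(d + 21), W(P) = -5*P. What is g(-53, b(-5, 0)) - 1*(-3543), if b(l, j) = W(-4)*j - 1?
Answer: 3534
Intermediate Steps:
b(l, j) = -1 + 20*j (b(l, j) = (-5*(-4))*j - 1 = 20*j - 1 = -1 + 20*j)
g(E, d) = (-127 + E)/(21 + d)
g(-53, b(-5, 0)) - 1*(-3543) = (-127 - 53)/(21 + (-1 + 20*0)) - 1*(-3543) = -180/(21 + (-1 + 0)) + 3543 = -180/(21 - 1) + 3543 = -180/20 + 3543 = (1/20)*(-180) + 3543 = -9 + 3543 = 3534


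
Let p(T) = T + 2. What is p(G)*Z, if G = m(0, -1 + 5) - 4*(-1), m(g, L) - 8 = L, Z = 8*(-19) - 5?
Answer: -2826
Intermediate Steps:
Z = -157 (Z = -152 - 5 = -157)
m(g, L) = 8 + L
G = 16 (G = (8 + (-1 + 5)) - 4*(-1) = (8 + 4) + 4 = 12 + 4 = 16)
p(T) = 2 + T
p(G)*Z = (2 + 16)*(-157) = 18*(-157) = -2826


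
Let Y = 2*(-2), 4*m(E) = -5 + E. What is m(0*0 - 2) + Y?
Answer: -23/4 ≈ -5.7500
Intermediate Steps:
m(E) = -5/4 + E/4 (m(E) = (-5 + E)/4 = -5/4 + E/4)
Y = -4
m(0*0 - 2) + Y = (-5/4 + (0*0 - 2)/4) - 4 = (-5/4 + (0 - 2)/4) - 4 = (-5/4 + (¼)*(-2)) - 4 = (-5/4 - ½) - 4 = -7/4 - 4 = -23/4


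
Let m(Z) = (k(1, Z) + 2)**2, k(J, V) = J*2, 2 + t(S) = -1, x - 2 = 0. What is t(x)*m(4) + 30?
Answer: -18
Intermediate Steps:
x = 2 (x = 2 + 0 = 2)
t(S) = -3 (t(S) = -2 - 1 = -3)
k(J, V) = 2*J
m(Z) = 16 (m(Z) = (2*1 + 2)**2 = (2 + 2)**2 = 4**2 = 16)
t(x)*m(4) + 30 = -3*16 + 30 = -48 + 30 = -18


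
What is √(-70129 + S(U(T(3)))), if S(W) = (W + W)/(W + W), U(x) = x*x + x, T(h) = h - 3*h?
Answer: 12*I*√487 ≈ 264.82*I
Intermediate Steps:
T(h) = -2*h
U(x) = x + x² (U(x) = x² + x = x + x²)
S(W) = 1 (S(W) = (2*W)/((2*W)) = (2*W)*(1/(2*W)) = 1)
√(-70129 + S(U(T(3)))) = √(-70129 + 1) = √(-70128) = 12*I*√487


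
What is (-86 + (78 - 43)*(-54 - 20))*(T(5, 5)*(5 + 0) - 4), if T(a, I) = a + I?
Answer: -123096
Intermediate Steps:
T(a, I) = I + a
(-86 + (78 - 43)*(-54 - 20))*(T(5, 5)*(5 + 0) - 4) = (-86 + (78 - 43)*(-54 - 20))*((5 + 5)*(5 + 0) - 4) = (-86 + 35*(-74))*(10*5 - 4) = (-86 - 2590)*(50 - 4) = -2676*46 = -123096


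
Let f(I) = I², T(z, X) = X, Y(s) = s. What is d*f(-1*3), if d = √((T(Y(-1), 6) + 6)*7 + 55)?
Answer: 9*√139 ≈ 106.11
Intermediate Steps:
d = √139 (d = √((6 + 6)*7 + 55) = √(12*7 + 55) = √(84 + 55) = √139 ≈ 11.790)
d*f(-1*3) = √139*(-1*3)² = √139*(-3)² = √139*9 = 9*√139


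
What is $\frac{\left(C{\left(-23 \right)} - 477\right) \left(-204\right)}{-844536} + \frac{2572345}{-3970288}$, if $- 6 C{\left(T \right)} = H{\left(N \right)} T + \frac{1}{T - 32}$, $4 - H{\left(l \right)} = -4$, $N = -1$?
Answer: $- \frac{2488689269723}{3293175233040} \approx -0.75571$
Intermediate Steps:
$H{\left(l \right)} = 8$ ($H{\left(l \right)} = 4 - -4 = 4 + 4 = 8$)
$C{\left(T \right)} = - \frac{4 T}{3} - \frac{1}{6 \left(-32 + T\right)}$ ($C{\left(T \right)} = - \frac{8 T + \frac{1}{T - 32}}{6} = - \frac{8 T + \frac{1}{-32 + T}}{6} = - \frac{\frac{1}{-32 + T} + 8 T}{6} = - \frac{4 T}{3} - \frac{1}{6 \left(-32 + T\right)}$)
$\frac{\left(C{\left(-23 \right)} - 477\right) \left(-204\right)}{-844536} + \frac{2572345}{-3970288} = \frac{\left(\frac{-1 - 8 \left(-23\right)^{2} + 256 \left(-23\right)}{6 \left(-32 - 23\right)} - 477\right) \left(-204\right)}{-844536} + \frac{2572345}{-3970288} = \left(\frac{-1 - 4232 - 5888}{6 \left(-55\right)} - 477\right) \left(-204\right) \left(- \frac{1}{844536}\right) + 2572345 \left(- \frac{1}{3970288}\right) = \left(\frac{1}{6} \left(- \frac{1}{55}\right) \left(-1 - 4232 - 5888\right) - 477\right) \left(-204\right) \left(- \frac{1}{844536}\right) - \frac{2572345}{3970288} = \left(\frac{1}{6} \left(- \frac{1}{55}\right) \left(-10121\right) - 477\right) \left(-204\right) \left(- \frac{1}{844536}\right) - \frac{2572345}{3970288} = \left(\frac{10121}{330} - 477\right) \left(-204\right) \left(- \frac{1}{844536}\right) - \frac{2572345}{3970288} = \left(- \frac{147289}{330}\right) \left(-204\right) \left(- \frac{1}{844536}\right) - \frac{2572345}{3970288} = \frac{5007826}{55} \left(- \frac{1}{844536}\right) - \frac{2572345}{3970288} = - \frac{2503913}{23224740} - \frac{2572345}{3970288} = - \frac{2488689269723}{3293175233040}$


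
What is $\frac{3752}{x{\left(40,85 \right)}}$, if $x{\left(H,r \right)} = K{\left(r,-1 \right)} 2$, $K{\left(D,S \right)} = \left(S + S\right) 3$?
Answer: $- \frac{938}{3} \approx -312.67$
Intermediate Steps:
$K{\left(D,S \right)} = 6 S$ ($K{\left(D,S \right)} = 2 S 3 = 6 S$)
$x{\left(H,r \right)} = -12$ ($x{\left(H,r \right)} = 6 \left(-1\right) 2 = \left(-6\right) 2 = -12$)
$\frac{3752}{x{\left(40,85 \right)}} = \frac{3752}{-12} = 3752 \left(- \frac{1}{12}\right) = - \frac{938}{3}$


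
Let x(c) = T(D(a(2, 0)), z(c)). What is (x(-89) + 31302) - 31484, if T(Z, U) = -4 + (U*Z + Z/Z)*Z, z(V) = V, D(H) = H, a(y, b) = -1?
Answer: -276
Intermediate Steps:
T(Z, U) = -4 + Z*(1 + U*Z) (T(Z, U) = -4 + (U*Z + 1)*Z = -4 + (1 + U*Z)*Z = -4 + Z*(1 + U*Z))
x(c) = -5 + c (x(c) = -4 - 1 + c*(-1)**2 = -4 - 1 + c*1 = -4 - 1 + c = -5 + c)
(x(-89) + 31302) - 31484 = ((-5 - 89) + 31302) - 31484 = (-94 + 31302) - 31484 = 31208 - 31484 = -276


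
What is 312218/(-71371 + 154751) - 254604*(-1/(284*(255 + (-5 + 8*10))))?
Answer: 9562491/1479995 ≈ 6.4612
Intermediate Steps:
312218/(-71371 + 154751) - 254604*(-1/(284*(255 + (-5 + 8*10)))) = 312218/83380 - 254604*(-1/(284*(255 + (-5 + 80)))) = 312218*(1/83380) - 254604*(-1/(284*(255 + 75))) = 156109/41690 - 254604/((-284*330)) = 156109/41690 - 254604/(-93720) = 156109/41690 - 254604*(-1/93720) = 156109/41690 + 21217/7810 = 9562491/1479995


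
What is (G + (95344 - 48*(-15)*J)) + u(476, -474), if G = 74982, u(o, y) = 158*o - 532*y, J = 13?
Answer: 507062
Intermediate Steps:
u(o, y) = -532*y + 158*o
(G + (95344 - 48*(-15)*J)) + u(476, -474) = (74982 + (95344 - 48*(-15)*13)) + (-532*(-474) + 158*476) = (74982 + (95344 - (-720)*13)) + (252168 + 75208) = (74982 + (95344 - 1*(-9360))) + 327376 = (74982 + (95344 + 9360)) + 327376 = (74982 + 104704) + 327376 = 179686 + 327376 = 507062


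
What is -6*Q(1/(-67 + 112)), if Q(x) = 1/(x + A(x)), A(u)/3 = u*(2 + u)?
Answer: -2025/53 ≈ -38.208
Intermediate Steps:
A(u) = 3*u*(2 + u) (A(u) = 3*(u*(2 + u)) = 3*u*(2 + u))
Q(x) = 1/(x + 3*x*(2 + x))
-6*Q(1/(-67 + 112)) = -6/((1/(-67 + 112))*(7 + 3/(-67 + 112))) = -6/((1/45)*(7 + 3/45)) = -6/(1/45*(7 + 3*(1/45))) = -270/(7 + 1/15) = -270/106/15 = -270*15/106 = -6*675/106 = -2025/53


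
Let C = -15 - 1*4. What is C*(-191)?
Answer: 3629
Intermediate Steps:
C = -19 (C = -15 - 4 = -19)
C*(-191) = -19*(-191) = 3629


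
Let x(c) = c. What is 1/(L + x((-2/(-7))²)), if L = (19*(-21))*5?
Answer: -49/97751 ≈ -0.00050127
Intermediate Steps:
L = -1995 (L = -399*5 = -1995)
1/(L + x((-2/(-7))²)) = 1/(-1995 + (-2/(-7))²) = 1/(-1995 + (-2*(-⅐))²) = 1/(-1995 + (2/7)²) = 1/(-1995 + 4/49) = 1/(-97751/49) = -49/97751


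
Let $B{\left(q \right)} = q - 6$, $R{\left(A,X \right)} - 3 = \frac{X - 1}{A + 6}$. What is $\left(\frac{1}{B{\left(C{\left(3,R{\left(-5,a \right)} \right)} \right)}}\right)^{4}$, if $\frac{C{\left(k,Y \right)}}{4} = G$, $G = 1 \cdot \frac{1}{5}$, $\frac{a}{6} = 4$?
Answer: $\frac{625}{456976} \approx 0.0013677$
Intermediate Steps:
$a = 24$ ($a = 6 \cdot 4 = 24$)
$R{\left(A,X \right)} = 3 + \frac{-1 + X}{6 + A}$ ($R{\left(A,X \right)} = 3 + \frac{X - 1}{A + 6} = 3 + \frac{-1 + X}{6 + A}$)
$G = \frac{1}{5}$ ($G = 1 \cdot \frac{1}{5} = \frac{1}{5} \approx 0.2$)
$C{\left(k,Y \right)} = \frac{4}{5}$ ($C{\left(k,Y \right)} = 4 \cdot \frac{1}{5} = \frac{4}{5}$)
$B{\left(q \right)} = -6 + q$ ($B{\left(q \right)} = q - 6 = -6 + q$)
$\left(\frac{1}{B{\left(C{\left(3,R{\left(-5,a \right)} \right)} \right)}}\right)^{4} = \left(\frac{1}{-6 + \frac{4}{5}}\right)^{4} = \left(\frac{1}{- \frac{26}{5}}\right)^{4} = \left(- \frac{5}{26}\right)^{4} = \frac{625}{456976}$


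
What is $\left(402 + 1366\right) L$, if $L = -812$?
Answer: $-1435616$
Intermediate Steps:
$\left(402 + 1366\right) L = \left(402 + 1366\right) \left(-812\right) = 1768 \left(-812\right) = -1435616$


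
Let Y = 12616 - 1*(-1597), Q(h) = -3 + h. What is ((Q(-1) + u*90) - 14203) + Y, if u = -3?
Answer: -264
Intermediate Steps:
Y = 14213 (Y = 12616 + 1597 = 14213)
((Q(-1) + u*90) - 14203) + Y = (((-3 - 1) - 3*90) - 14203) + 14213 = ((-4 - 270) - 14203) + 14213 = (-274 - 14203) + 14213 = -14477 + 14213 = -264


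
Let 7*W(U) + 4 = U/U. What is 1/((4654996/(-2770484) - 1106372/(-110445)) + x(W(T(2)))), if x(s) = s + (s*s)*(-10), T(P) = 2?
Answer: 3748329790905/22759430488348 ≈ 0.16469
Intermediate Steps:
W(U) = -3/7 (W(U) = -4/7 + (U/U)/7 = -4/7 + (⅐)*1 = -4/7 + ⅐ = -3/7)
x(s) = s - 10*s² (x(s) = s + s²*(-10) = s - 10*s²)
1/((4654996/(-2770484) - 1106372/(-110445)) + x(W(T(2)))) = 1/((4654996/(-2770484) - 1106372/(-110445)) - 3*(1 - 10*(-3/7))/7) = 1/((4654996*(-1/2770484) - 1106372*(-1/110445)) - 3*(1 + 30/7)/7) = 1/((-1163749/692621 + 1106372/110445) - 3/7*37/7) = 1/(637766222707/76496526345 - 111/49) = 1/(22759430488348/3748329790905) = 3748329790905/22759430488348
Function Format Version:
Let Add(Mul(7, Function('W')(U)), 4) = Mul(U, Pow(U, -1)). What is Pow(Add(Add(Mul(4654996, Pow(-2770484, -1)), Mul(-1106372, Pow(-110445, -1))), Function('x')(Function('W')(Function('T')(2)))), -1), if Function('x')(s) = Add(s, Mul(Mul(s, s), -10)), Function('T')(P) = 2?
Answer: Rational(3748329790905, 22759430488348) ≈ 0.16469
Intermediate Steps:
Function('W')(U) = Rational(-3, 7) (Function('W')(U) = Add(Rational(-4, 7), Mul(Rational(1, 7), Mul(U, Pow(U, -1)))) = Add(Rational(-4, 7), Mul(Rational(1, 7), 1)) = Add(Rational(-4, 7), Rational(1, 7)) = Rational(-3, 7))
Function('x')(s) = Add(s, Mul(-10, Pow(s, 2))) (Function('x')(s) = Add(s, Mul(Pow(s, 2), -10)) = Add(s, Mul(-10, Pow(s, 2))))
Pow(Add(Add(Mul(4654996, Pow(-2770484, -1)), Mul(-1106372, Pow(-110445, -1))), Function('x')(Function('W')(Function('T')(2)))), -1) = Pow(Add(Add(Mul(4654996, Pow(-2770484, -1)), Mul(-1106372, Pow(-110445, -1))), Mul(Rational(-3, 7), Add(1, Mul(-10, Rational(-3, 7))))), -1) = Pow(Add(Add(Mul(4654996, Rational(-1, 2770484)), Mul(-1106372, Rational(-1, 110445))), Mul(Rational(-3, 7), Add(1, Rational(30, 7)))), -1) = Pow(Add(Add(Rational(-1163749, 692621), Rational(1106372, 110445)), Mul(Rational(-3, 7), Rational(37, 7))), -1) = Pow(Add(Rational(637766222707, 76496526345), Rational(-111, 49)), -1) = Pow(Rational(22759430488348, 3748329790905), -1) = Rational(3748329790905, 22759430488348)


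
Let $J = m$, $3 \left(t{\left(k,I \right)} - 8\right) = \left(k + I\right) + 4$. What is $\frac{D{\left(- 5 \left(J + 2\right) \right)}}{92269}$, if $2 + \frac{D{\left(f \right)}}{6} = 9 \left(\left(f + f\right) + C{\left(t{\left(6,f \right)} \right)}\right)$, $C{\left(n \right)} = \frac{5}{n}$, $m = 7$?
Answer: $- \frac{54402}{1014959} \approx -0.0536$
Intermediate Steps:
$t{\left(k,I \right)} = \frac{28}{3} + \frac{I}{3} + \frac{k}{3}$ ($t{\left(k,I \right)} = 8 + \frac{\left(k + I\right) + 4}{3} = 8 + \frac{\left(I + k\right) + 4}{3} = 8 + \frac{4 + I + k}{3} = 8 + \left(\frac{4}{3} + \frac{I}{3} + \frac{k}{3}\right) = \frac{28}{3} + \frac{I}{3} + \frac{k}{3}$)
$J = 7$
$D{\left(f \right)} = -12 + 108 f + \frac{270}{\frac{34}{3} + \frac{f}{3}}$ ($D{\left(f \right)} = -12 + 6 \cdot 9 \left(\left(f + f\right) + \frac{5}{\frac{28}{3} + \frac{f}{3} + \frac{1}{3} \cdot 6}\right) = -12 + 6 \cdot 9 \left(2 f + \frac{5}{\frac{28}{3} + \frac{f}{3} + 2}\right) = -12 + 6 \cdot 9 \left(2 f + \frac{5}{\frac{34}{3} + \frac{f}{3}}\right) = -12 + 6 \left(18 f + \frac{45}{\frac{34}{3} + \frac{f}{3}}\right) = -12 + \left(108 f + \frac{270}{\frac{34}{3} + \frac{f}{3}}\right) = -12 + 108 f + \frac{270}{\frac{34}{3} + \frac{f}{3}}$)
$\frac{D{\left(- 5 \left(J + 2\right) \right)}}{92269} = \frac{6 \frac{1}{34 - 5 \left(7 + 2\right)} \left(67 + 18 \left(- 5 \left(7 + 2\right)\right)^{2} + 610 \left(- 5 \left(7 + 2\right)\right)\right)}{92269} = \frac{6 \left(67 + 18 \left(\left(-5\right) 9\right)^{2} + 610 \left(\left(-5\right) 9\right)\right)}{34 - 45} \cdot \frac{1}{92269} = \frac{6 \left(67 + 18 \left(-45\right)^{2} + 610 \left(-45\right)\right)}{34 - 45} \cdot \frac{1}{92269} = \frac{6 \left(67 + 18 \cdot 2025 - 27450\right)}{-11} \cdot \frac{1}{92269} = 6 \left(- \frac{1}{11}\right) \left(67 + 36450 - 27450\right) \frac{1}{92269} = 6 \left(- \frac{1}{11}\right) 9067 \cdot \frac{1}{92269} = \left(- \frac{54402}{11}\right) \frac{1}{92269} = - \frac{54402}{1014959}$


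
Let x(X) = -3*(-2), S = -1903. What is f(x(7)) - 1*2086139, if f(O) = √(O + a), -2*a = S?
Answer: -2086139 + √3830/2 ≈ -2.0861e+6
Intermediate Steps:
x(X) = 6
a = 1903/2 (a = -½*(-1903) = 1903/2 ≈ 951.50)
f(O) = √(1903/2 + O) (f(O) = √(O + 1903/2) = √(1903/2 + O))
f(x(7)) - 1*2086139 = √(3806 + 4*6)/2 - 1*2086139 = √(3806 + 24)/2 - 2086139 = √3830/2 - 2086139 = -2086139 + √3830/2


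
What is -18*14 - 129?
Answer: -381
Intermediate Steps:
-18*14 - 129 = -252 - 129 = -381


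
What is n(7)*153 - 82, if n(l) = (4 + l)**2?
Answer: 18431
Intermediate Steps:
n(7)*153 - 82 = (4 + 7)**2*153 - 82 = 11**2*153 - 82 = 121*153 - 82 = 18513 - 82 = 18431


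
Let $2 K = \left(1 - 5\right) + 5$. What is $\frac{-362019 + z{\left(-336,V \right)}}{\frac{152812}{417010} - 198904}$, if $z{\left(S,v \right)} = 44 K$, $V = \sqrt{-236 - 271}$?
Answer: $\frac{298332745}{163922538} \approx 1.82$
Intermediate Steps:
$V = 13 i \sqrt{3}$ ($V = \sqrt{-507} = 13 i \sqrt{3} \approx 22.517 i$)
$K = \frac{1}{2}$ ($K = \frac{\left(1 - 5\right) + 5}{2} = \frac{-4 + 5}{2} = \frac{1}{2} \cdot 1 = \frac{1}{2} \approx 0.5$)
$z{\left(S,v \right)} = 22$ ($z{\left(S,v \right)} = 44 \cdot \frac{1}{2} = 22$)
$\frac{-362019 + z{\left(-336,V \right)}}{\frac{152812}{417010} - 198904} = \frac{-362019 + 22}{\frac{152812}{417010} - 198904} = - \frac{361997}{152812 \cdot \frac{1}{417010} - 198904} = - \frac{361997}{\frac{6946}{18955} - 198904} = - \frac{361997}{- \frac{3770218374}{18955}} = \left(-361997\right) \left(- \frac{18955}{3770218374}\right) = \frac{298332745}{163922538}$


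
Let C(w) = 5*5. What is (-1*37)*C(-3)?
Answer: -925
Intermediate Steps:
C(w) = 25
(-1*37)*C(-3) = -1*37*25 = -37*25 = -925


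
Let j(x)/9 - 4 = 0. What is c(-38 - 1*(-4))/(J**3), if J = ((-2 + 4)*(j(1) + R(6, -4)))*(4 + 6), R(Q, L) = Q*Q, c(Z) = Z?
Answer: -17/1492992000 ≈ -1.1387e-8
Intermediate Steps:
j(x) = 36 (j(x) = 36 + 9*0 = 36 + 0 = 36)
R(Q, L) = Q**2
J = 1440 (J = ((-2 + 4)*(36 + 6**2))*(4 + 6) = (2*(36 + 36))*10 = (2*72)*10 = 144*10 = 1440)
c(-38 - 1*(-4))/(J**3) = (-38 - 1*(-4))/(1440**3) = (-38 + 4)/2985984000 = -34*1/2985984000 = -17/1492992000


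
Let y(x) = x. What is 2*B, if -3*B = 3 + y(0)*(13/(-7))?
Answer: -2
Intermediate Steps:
B = -1 (B = -(3 + 0*(13/(-7)))/3 = -(3 + 0*(13*(-1/7)))/3 = -(3 + 0*(-13/7))/3 = -(3 + 0)/3 = -1/3*3 = -1)
2*B = 2*(-1) = -2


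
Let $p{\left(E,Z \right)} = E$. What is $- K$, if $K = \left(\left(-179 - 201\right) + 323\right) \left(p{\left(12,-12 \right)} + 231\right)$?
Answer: $13851$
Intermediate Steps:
$K = -13851$ ($K = \left(\left(-179 - 201\right) + 323\right) \left(12 + 231\right) = \left(\left(-179 - 201\right) + 323\right) 243 = \left(-380 + 323\right) 243 = \left(-57\right) 243 = -13851$)
$- K = \left(-1\right) \left(-13851\right) = 13851$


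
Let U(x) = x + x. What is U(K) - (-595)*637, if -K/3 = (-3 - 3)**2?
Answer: 378799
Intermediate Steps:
K = -108 (K = -3*(-3 - 3)**2 = -3*(-6)**2 = -3*36 = -108)
U(x) = 2*x
U(K) - (-595)*637 = 2*(-108) - (-595)*637 = -216 - 1*(-379015) = -216 + 379015 = 378799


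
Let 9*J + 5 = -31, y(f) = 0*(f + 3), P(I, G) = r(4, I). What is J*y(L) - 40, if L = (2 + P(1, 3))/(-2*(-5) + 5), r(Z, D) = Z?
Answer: -40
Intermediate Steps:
P(I, G) = 4
L = ⅖ (L = (2 + 4)/(-2*(-5) + 5) = 6/(10 + 5) = 6/15 = 6*(1/15) = ⅖ ≈ 0.40000)
y(f) = 0 (y(f) = 0*(3 + f) = 0)
J = -4 (J = -5/9 + (⅑)*(-31) = -5/9 - 31/9 = -4)
J*y(L) - 40 = -4*0 - 40 = 0 - 40 = -40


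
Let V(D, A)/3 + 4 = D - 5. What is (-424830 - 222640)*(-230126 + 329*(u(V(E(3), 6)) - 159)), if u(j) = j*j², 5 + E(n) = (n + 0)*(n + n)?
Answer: -185224980250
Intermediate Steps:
E(n) = -5 + 2*n² (E(n) = -5 + (n + 0)*(n + n) = -5 + n*(2*n) = -5 + 2*n²)
V(D, A) = -27 + 3*D (V(D, A) = -12 + 3*(D - 5) = -12 + 3*(-5 + D) = -12 + (-15 + 3*D) = -27 + 3*D)
u(j) = j³
(-424830 - 222640)*(-230126 + 329*(u(V(E(3), 6)) - 159)) = (-424830 - 222640)*(-230126 + 329*((-27 + 3*(-5 + 2*3²))³ - 159)) = -647470*(-230126 + 329*((-27 + 3*(-5 + 2*9))³ - 159)) = -647470*(-230126 + 329*((-27 + 3*(-5 + 18))³ - 159)) = -647470*(-230126 + 329*((-27 + 3*13)³ - 159)) = -647470*(-230126 + 329*((-27 + 39)³ - 159)) = -647470*(-230126 + 329*(12³ - 159)) = -647470*(-230126 + 329*(1728 - 159)) = -647470*(-230126 + 329*1569) = -647470*(-230126 + 516201) = -647470*286075 = -185224980250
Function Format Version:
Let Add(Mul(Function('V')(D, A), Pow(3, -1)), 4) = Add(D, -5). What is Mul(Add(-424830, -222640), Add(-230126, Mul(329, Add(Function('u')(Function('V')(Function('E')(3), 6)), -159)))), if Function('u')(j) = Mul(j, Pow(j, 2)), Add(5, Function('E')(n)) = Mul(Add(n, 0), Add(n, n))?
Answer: -185224980250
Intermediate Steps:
Function('E')(n) = Add(-5, Mul(2, Pow(n, 2))) (Function('E')(n) = Add(-5, Mul(Add(n, 0), Add(n, n))) = Add(-5, Mul(n, Mul(2, n))) = Add(-5, Mul(2, Pow(n, 2))))
Function('V')(D, A) = Add(-27, Mul(3, D)) (Function('V')(D, A) = Add(-12, Mul(3, Add(D, -5))) = Add(-12, Mul(3, Add(-5, D))) = Add(-12, Add(-15, Mul(3, D))) = Add(-27, Mul(3, D)))
Function('u')(j) = Pow(j, 3)
Mul(Add(-424830, -222640), Add(-230126, Mul(329, Add(Function('u')(Function('V')(Function('E')(3), 6)), -159)))) = Mul(Add(-424830, -222640), Add(-230126, Mul(329, Add(Pow(Add(-27, Mul(3, Add(-5, Mul(2, Pow(3, 2))))), 3), -159)))) = Mul(-647470, Add(-230126, Mul(329, Add(Pow(Add(-27, Mul(3, Add(-5, Mul(2, 9)))), 3), -159)))) = Mul(-647470, Add(-230126, Mul(329, Add(Pow(Add(-27, Mul(3, Add(-5, 18))), 3), -159)))) = Mul(-647470, Add(-230126, Mul(329, Add(Pow(Add(-27, Mul(3, 13)), 3), -159)))) = Mul(-647470, Add(-230126, Mul(329, Add(Pow(Add(-27, 39), 3), -159)))) = Mul(-647470, Add(-230126, Mul(329, Add(Pow(12, 3), -159)))) = Mul(-647470, Add(-230126, Mul(329, Add(1728, -159)))) = Mul(-647470, Add(-230126, Mul(329, 1569))) = Mul(-647470, Add(-230126, 516201)) = Mul(-647470, 286075) = -185224980250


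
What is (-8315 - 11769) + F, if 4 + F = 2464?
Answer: -17624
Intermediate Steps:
F = 2460 (F = -4 + 2464 = 2460)
(-8315 - 11769) + F = (-8315 - 11769) + 2460 = -20084 + 2460 = -17624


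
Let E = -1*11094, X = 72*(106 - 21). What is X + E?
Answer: -4974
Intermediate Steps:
X = 6120 (X = 72*85 = 6120)
E = -11094
X + E = 6120 - 11094 = -4974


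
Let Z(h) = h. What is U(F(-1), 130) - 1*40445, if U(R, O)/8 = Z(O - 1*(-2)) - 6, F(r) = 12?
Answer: -39437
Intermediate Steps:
U(R, O) = -32 + 8*O (U(R, O) = 8*((O - 1*(-2)) - 6) = 8*((O + 2) - 6) = 8*((2 + O) - 6) = 8*(-4 + O) = -32 + 8*O)
U(F(-1), 130) - 1*40445 = (-32 + 8*130) - 1*40445 = (-32 + 1040) - 40445 = 1008 - 40445 = -39437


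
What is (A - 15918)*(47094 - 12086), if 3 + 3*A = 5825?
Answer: -1467955456/3 ≈ -4.8932e+8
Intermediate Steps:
A = 5822/3 (A = -1 + (⅓)*5825 = -1 + 5825/3 = 5822/3 ≈ 1940.7)
(A - 15918)*(47094 - 12086) = (5822/3 - 15918)*(47094 - 12086) = -41932/3*35008 = -1467955456/3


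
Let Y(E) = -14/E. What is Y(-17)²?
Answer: 196/289 ≈ 0.67820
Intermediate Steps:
Y(E) = -14/E
Y(-17)² = (-14/(-17))² = (-14*(-1/17))² = (14/17)² = 196/289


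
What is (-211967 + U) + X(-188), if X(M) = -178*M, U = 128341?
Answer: -50162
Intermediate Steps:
(-211967 + U) + X(-188) = (-211967 + 128341) - 178*(-188) = -83626 + 33464 = -50162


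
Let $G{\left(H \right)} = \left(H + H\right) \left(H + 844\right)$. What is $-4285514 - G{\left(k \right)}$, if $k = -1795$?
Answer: $-7699604$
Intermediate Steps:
$G{\left(H \right)} = 2 H \left(844 + H\right)$
$-4285514 - G{\left(k \right)} = -4285514 - 2 \left(-1795\right) \left(844 - 1795\right) = -4285514 - 2 \left(-1795\right) \left(-951\right) = -4285514 - 3414090 = -7699604$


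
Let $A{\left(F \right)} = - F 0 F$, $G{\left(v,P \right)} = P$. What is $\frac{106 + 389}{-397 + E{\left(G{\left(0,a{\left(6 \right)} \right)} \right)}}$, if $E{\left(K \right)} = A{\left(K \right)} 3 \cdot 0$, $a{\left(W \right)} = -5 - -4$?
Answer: $- \frac{495}{397} \approx -1.2469$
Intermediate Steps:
$a{\left(W \right)} = -1$ ($a{\left(W \right)} = -5 + 4 = -1$)
$A{\left(F \right)} = 0$ ($A{\left(F \right)} = 0 F = 0$)
$E{\left(K \right)} = 0$ ($E{\left(K \right)} = 0 \cdot 3 \cdot 0 = 0 \cdot 0 = 0$)
$\frac{106 + 389}{-397 + E{\left(G{\left(0,a{\left(6 \right)} \right)} \right)}} = \frac{106 + 389}{-397 + 0} = \frac{495}{-397} = 495 \left(- \frac{1}{397}\right) = - \frac{495}{397}$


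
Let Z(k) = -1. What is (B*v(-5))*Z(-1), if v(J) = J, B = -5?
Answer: -25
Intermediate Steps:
(B*v(-5))*Z(-1) = -5*(-5)*(-1) = 25*(-1) = -25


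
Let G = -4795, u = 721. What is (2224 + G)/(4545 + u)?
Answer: -2571/5266 ≈ -0.48823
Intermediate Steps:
(2224 + G)/(4545 + u) = (2224 - 4795)/(4545 + 721) = -2571/5266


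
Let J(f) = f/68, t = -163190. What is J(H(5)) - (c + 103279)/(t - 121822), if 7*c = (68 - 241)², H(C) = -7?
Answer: 715969/2608956 ≈ 0.27443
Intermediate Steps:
J(f) = f/68 (J(f) = f*(1/68) = f/68)
c = 29929/7 (c = (68 - 241)²/7 = (⅐)*(-173)² = (⅐)*29929 = 29929/7 ≈ 4275.6)
J(H(5)) - (c + 103279)/(t - 121822) = (1/68)*(-7) - (29929/7 + 103279)/(-163190 - 121822) = -7/68 - 752882/(7*(-285012)) = -7/68 - 752882*(-1)/(7*285012) = -7/68 - 1*(-28957/76734) = -7/68 + 28957/76734 = 715969/2608956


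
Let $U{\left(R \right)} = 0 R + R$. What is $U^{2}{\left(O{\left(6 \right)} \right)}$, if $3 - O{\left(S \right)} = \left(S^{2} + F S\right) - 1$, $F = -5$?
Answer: $4$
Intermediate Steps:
$O{\left(S \right)} = 4 - S^{2} + 5 S$ ($O{\left(S \right)} = 3 - \left(\left(S^{2} - 5 S\right) - 1\right) = 3 - \left(-1 + S^{2} - 5 S\right) = 3 + \left(1 - S^{2} + 5 S\right) = 4 - S^{2} + 5 S$)
$U{\left(R \right)} = R$ ($U{\left(R \right)} = 0 + R = R$)
$U^{2}{\left(O{\left(6 \right)} \right)} = \left(4 - 6^{2} + 5 \cdot 6\right)^{2} = \left(4 - 36 + 30\right)^{2} = \left(-2\right)^{2} = 4$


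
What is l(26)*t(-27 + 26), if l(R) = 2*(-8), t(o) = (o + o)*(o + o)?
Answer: -64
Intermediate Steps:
t(o) = 4*o² (t(o) = (2*o)*(2*o) = 4*o²)
l(R) = -16
l(26)*t(-27 + 26) = -64*(-27 + 26)² = -64*(-1)² = -64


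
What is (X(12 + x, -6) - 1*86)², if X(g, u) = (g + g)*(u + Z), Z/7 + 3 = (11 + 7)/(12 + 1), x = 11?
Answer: 131515024/169 ≈ 7.7820e+5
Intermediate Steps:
Z = -147/13 (Z = -21 + 7*((11 + 7)/(12 + 1)) = -21 + 7*(18/13) = -21 + 126/13 = -147/13 ≈ -11.308)
X(g, u) = 2*g*(-147/13 + u) (X(g, u) = (g + g)*(u - 147/13) = (2*g)*(-147/13 + u) = 2*g*(-147/13 + u))
(X(12 + x, -6) - 1*86)² = (2*(12 + 11)*(-147 + 13*(-6))/13 - 1*86)² = ((2/13)*23*(-147 - 78) - 86)² = ((2/13)*23*(-225) - 86)² = (-10350/13 - 86)² = (-11468/13)² = 131515024/169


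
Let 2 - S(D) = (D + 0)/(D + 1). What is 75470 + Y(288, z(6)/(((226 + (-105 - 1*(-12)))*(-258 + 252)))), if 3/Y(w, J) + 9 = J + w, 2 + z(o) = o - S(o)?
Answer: 58809024769/779237 ≈ 75470.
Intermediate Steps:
S(D) = 2 - D/(1 + D) (S(D) = 2 - (D + 0)/(D + 1) = 2 - D/(1 + D))
z(o) = -2 + o - (2 + o)/(1 + o) (z(o) = -2 + (o - (2 + o)/(1 + o)) = -2 + o - (2 + o)/(1 + o))
Y(w, J) = 3/(-9 + J + w) (Y(w, J) = 3/(-9 + (J + w)) = 3/(-9 + J + w))
75470 + Y(288, z(6)/(((226 + (-105 - 1*(-12)))*(-258 + 252)))) = 75470 + 3/(-9 + ((-4 + 6² - 2*6)/(1 + 6))/(((226 + (-105 - 1*(-12)))*(-258 + 252))) + 288) = 75470 + 3/(-9 + ((-4 + 36 - 12)/7)/(((226 + (-105 + 12))*(-6))) + 288) = 75470 + 3/(-9 + ((⅐)*20)/(((226 - 93)*(-6))) + 288) = 75470 + 3/(-9 + 20/(7*((133*(-6)))) + 288) = 75470 + 3/(-9 + (20/7)/(-798) + 288) = 75470 + 3/(-9 + (20/7)*(-1/798) + 288) = 75470 + 3/(-9 - 10/2793 + 288) = 75470 + 3/(779237/2793) = 75470 + 3*(2793/779237) = 75470 + 8379/779237 = 58809024769/779237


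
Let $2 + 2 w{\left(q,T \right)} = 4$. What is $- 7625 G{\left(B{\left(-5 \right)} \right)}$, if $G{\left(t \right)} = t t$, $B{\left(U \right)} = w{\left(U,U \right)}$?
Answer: $-7625$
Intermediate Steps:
$w{\left(q,T \right)} = 1$ ($w{\left(q,T \right)} = -1 + \frac{1}{2} \cdot 4 = -1 + 2 = 1$)
$B{\left(U \right)} = 1$
$G{\left(t \right)} = t^{2}$
$- 7625 G{\left(B{\left(-5 \right)} \right)} = - 7625 \cdot 1^{2} = \left(-7625\right) 1 = -7625$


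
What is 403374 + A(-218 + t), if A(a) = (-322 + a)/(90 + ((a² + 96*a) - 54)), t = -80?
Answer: 6074005537/15058 ≈ 4.0337e+5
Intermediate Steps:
A(a) = (-322 + a)/(36 + a² + 96*a) (A(a) = (-322 + a)/(90 + (-54 + a² + 96*a)) = (-322 + a)/(36 + a² + 96*a))
403374 + A(-218 + t) = 403374 + (-322 + (-218 - 80))/(36 + (-218 - 80)² + 96*(-218 - 80)) = 403374 + (-322 - 298)/(36 + (-298)² + 96*(-298)) = 403374 - 620/(36 + 88804 - 28608) = 403374 - 620/60232 = 403374 + (1/60232)*(-620) = 403374 - 155/15058 = 6074005537/15058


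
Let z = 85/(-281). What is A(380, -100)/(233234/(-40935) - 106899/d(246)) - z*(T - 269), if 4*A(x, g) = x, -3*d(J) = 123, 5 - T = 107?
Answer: -137647980112660/1226943779851 ≈ -112.19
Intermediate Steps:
T = -102 (T = 5 - 1*107 = 5 - 107 = -102)
d(J) = -41 (d(J) = -⅓*123 = -41)
A(x, g) = x/4
z = -85/281 (z = 85*(-1/281) = -85/281 ≈ -0.30249)
A(380, -100)/(233234/(-40935) - 106899/d(246)) - z*(T - 269) = ((¼)*380)/(233234/(-40935) - 106899/(-41)) - (-85)*(-102 - 269)/281 = 95/(233234*(-1/40935) - 106899*(-1/41)) - (-85)*(-371)/281 = 95/(-233234/40935 + 106899/41) - 1*31535/281 = 95/(4366347971/1678335) - 31535/281 = 95*(1678335/4366347971) - 31535/281 = 159441825/4366347971 - 31535/281 = -137647980112660/1226943779851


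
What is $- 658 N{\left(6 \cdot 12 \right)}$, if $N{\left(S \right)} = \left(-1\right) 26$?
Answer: $17108$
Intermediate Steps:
$N{\left(S \right)} = -26$
$- 658 N{\left(6 \cdot 12 \right)} = \left(-658\right) \left(-26\right) = 17108$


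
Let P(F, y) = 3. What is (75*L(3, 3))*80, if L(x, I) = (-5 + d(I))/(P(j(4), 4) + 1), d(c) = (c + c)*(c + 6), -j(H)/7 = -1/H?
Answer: 73500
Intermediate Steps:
j(H) = 7/H (j(H) = -(-7)/H = 7/H)
d(c) = 2*c*(6 + c) (d(c) = (2*c)*(6 + c) = 2*c*(6 + c))
L(x, I) = -5/4 + I*(6 + I)/2 (L(x, I) = (-5 + 2*I*(6 + I))/(3 + 1) = (-5 + 2*I*(6 + I))/4 = (-5 + 2*I*(6 + I))*(1/4) = -5/4 + I*(6 + I)/2)
(75*L(3, 3))*80 = (75*(-5/4 + (1/2)*3*(6 + 3)))*80 = (75*(-5/4 + (1/2)*3*9))*80 = (75*(-5/4 + 27/2))*80 = (75*(49/4))*80 = (3675/4)*80 = 73500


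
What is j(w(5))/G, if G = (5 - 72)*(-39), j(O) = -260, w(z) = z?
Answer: -20/201 ≈ -0.099502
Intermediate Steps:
G = 2613 (G = -67*(-39) = 2613)
j(w(5))/G = -260/2613 = -260*1/2613 = -20/201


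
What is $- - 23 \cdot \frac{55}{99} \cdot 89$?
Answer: $\frac{10235}{9} \approx 1137.2$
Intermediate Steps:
$- - 23 \cdot \frac{55}{99} \cdot 89 = - - 23 \cdot 55 \cdot \frac{1}{99} \cdot 89 = - \left(-23\right) \frac{5}{9} \cdot 89 = - \frac{\left(-115\right) 89}{9} = \left(-1\right) \left(- \frac{10235}{9}\right) = \frac{10235}{9}$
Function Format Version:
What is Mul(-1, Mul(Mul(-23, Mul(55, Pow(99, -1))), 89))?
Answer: Rational(10235, 9) ≈ 1137.2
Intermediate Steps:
Mul(-1, Mul(Mul(-23, Mul(55, Pow(99, -1))), 89)) = Mul(-1, Mul(Mul(-23, Mul(55, Rational(1, 99))), 89)) = Mul(-1, Mul(Mul(-23, Rational(5, 9)), 89)) = Mul(-1, Mul(Rational(-115, 9), 89)) = Mul(-1, Rational(-10235, 9)) = Rational(10235, 9)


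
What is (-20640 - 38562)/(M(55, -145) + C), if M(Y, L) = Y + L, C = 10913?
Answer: -59202/10823 ≈ -5.4700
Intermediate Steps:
M(Y, L) = L + Y
(-20640 - 38562)/(M(55, -145) + C) = (-20640 - 38562)/((-145 + 55) + 10913) = -59202/(-90 + 10913) = -59202/10823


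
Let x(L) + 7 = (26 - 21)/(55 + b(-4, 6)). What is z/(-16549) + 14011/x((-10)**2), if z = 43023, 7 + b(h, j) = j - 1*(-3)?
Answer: -13233429285/6520306 ≈ -2029.6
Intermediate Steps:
b(h, j) = -4 + j (b(h, j) = -7 + (j - 1*(-3)) = -7 + (j + 3) = -7 + (3 + j) = -4 + j)
x(L) = -394/57 (x(L) = -7 + (26 - 21)/(55 + (-4 + 6)) = -7 + 5/(55 + 2) = -7 + 5/57 = -394/57)
z/(-16549) + 14011/x((-10)**2) = 43023/(-16549) + 14011/(-394/57) = 43023*(-1/16549) + 14011*(-57/394) = -43023/16549 - 798627/394 = -13233429285/6520306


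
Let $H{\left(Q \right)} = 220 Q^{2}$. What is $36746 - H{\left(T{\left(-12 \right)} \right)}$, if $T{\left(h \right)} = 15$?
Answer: $-12754$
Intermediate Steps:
$36746 - H{\left(T{\left(-12 \right)} \right)} = 36746 - 220 \cdot 15^{2} = 36746 - 220 \cdot 225 = 36746 - 49500 = -12754$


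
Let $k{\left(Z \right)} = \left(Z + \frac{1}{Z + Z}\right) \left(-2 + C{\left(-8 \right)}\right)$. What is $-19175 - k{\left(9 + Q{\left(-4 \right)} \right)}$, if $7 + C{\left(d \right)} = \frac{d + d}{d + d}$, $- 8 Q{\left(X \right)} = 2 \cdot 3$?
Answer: $- \frac{630581}{33} \approx -19109.0$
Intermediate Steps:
$Q{\left(X \right)} = - \frac{3}{4}$ ($Q{\left(X \right)} = - \frac{2 \cdot 3}{8} = \left(- \frac{1}{8}\right) 6 = - \frac{3}{4}$)
$C{\left(d \right)} = -6$ ($C{\left(d \right)} = -7 + \frac{d + d}{d + d} = -7 + \frac{2 d}{2 d} = -7 + 2 d \frac{1}{2 d} = -7 + 1 = -6$)
$k{\left(Z \right)} = - 8 Z - \frac{4}{Z}$ ($k{\left(Z \right)} = \left(Z + \frac{1}{Z + Z}\right) \left(-2 - 6\right) = \left(Z + \frac{1}{2 Z}\right) \left(-8\right) = - 8 Z - \frac{4}{Z}$)
$-19175 - k{\left(9 + Q{\left(-4 \right)} \right)} = -19175 - \left(- 8 \left(9 - \frac{3}{4}\right) - \frac{4}{9 - \frac{3}{4}}\right) = -19175 - \left(\left(-8\right) \frac{33}{4} - \frac{4}{\frac{33}{4}}\right) = -19175 - \left(-66 - \frac{16}{33}\right) = -19175 - - \frac{2194}{33} = -19175 + \frac{2194}{33} = - \frac{630581}{33}$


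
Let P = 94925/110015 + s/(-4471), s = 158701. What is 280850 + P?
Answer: 27625327724882/98375413 ≈ 2.8082e+5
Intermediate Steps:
P = -3407016168/98375413 (P = 94925/110015 + 158701/(-4471) = 94925*(1/110015) + 158701*(-1/4471) = 18985/22003 - 158701/4471 = -3407016168/98375413 ≈ -34.633)
280850 + P = 280850 - 3407016168/98375413 = 27625327724882/98375413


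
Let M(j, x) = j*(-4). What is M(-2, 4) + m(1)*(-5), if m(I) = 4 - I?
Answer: -7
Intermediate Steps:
M(j, x) = -4*j
M(-2, 4) + m(1)*(-5) = -4*(-2) + (4 - 1*1)*(-5) = 8 + (4 - 1)*(-5) = 8 + 3*(-5) = 8 - 15 = -7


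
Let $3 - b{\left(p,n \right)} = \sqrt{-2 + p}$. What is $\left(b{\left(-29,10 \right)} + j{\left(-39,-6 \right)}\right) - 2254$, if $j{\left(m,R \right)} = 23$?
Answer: $-2228 - i \sqrt{31} \approx -2228.0 - 5.5678 i$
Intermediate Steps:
$b{\left(p,n \right)} = 3 - \sqrt{-2 + p}$
$\left(b{\left(-29,10 \right)} + j{\left(-39,-6 \right)}\right) - 2254 = \left(\left(3 - \sqrt{-2 - 29}\right) + 23\right) - 2254 = \left(\left(3 - \sqrt{-31}\right) + 23\right) - 2254 = \left(\left(3 - i \sqrt{31}\right) + 23\right) - 2254 = \left(26 - i \sqrt{31}\right) - 2254 = -2228 - i \sqrt{31}$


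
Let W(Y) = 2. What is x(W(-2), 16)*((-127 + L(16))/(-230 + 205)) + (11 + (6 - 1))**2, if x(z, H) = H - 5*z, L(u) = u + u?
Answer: 1394/5 ≈ 278.80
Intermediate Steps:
L(u) = 2*u
x(W(-2), 16)*((-127 + L(16))/(-230 + 205)) + (11 + (6 - 1))**2 = (16 - 5*2)*((-127 + 2*16)/(-230 + 205)) + (11 + (6 - 1))**2 = (16 - 10)*((-127 + 32)/(-25)) + (11 + 5)**2 = 6*(-95*(-1/25)) + 16**2 = 6*(19/5) + 256 = 114/5 + 256 = 1394/5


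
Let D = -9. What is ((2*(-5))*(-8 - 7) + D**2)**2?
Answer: 53361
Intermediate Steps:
((2*(-5))*(-8 - 7) + D**2)**2 = ((2*(-5))*(-8 - 7) + (-9)**2)**2 = (-10*(-15) + 81)**2 = (150 + 81)**2 = 231**2 = 53361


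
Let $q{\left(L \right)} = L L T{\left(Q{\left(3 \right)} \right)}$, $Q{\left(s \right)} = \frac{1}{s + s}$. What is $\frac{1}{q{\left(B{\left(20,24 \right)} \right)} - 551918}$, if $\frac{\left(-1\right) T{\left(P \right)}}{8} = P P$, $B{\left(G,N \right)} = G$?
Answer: $- \frac{9}{4968062} \approx -1.8116 \cdot 10^{-6}$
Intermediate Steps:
$Q{\left(s \right)} = \frac{1}{2 s}$
$T{\left(P \right)} = - 8 P^{2}$ ($T{\left(P \right)} = - 8 P P = - 8 P^{2}$)
$q{\left(L \right)} = - \frac{2 L^{2}}{9}$ ($q{\left(L \right)} = L L \left(- 8 \left(\frac{1}{2 \cdot 3}\right)^{2}\right) = L^{2} \left(- 8 \left(\frac{1}{2} \cdot \frac{1}{3}\right)^{2}\right) = L^{2} \left(- \frac{8}{36}\right) = L^{2} \left(\left(-8\right) \frac{1}{36}\right) = L^{2} \left(- \frac{2}{9}\right) = - \frac{2 L^{2}}{9}$)
$\frac{1}{q{\left(B{\left(20,24 \right)} \right)} - 551918} = \frac{1}{- \frac{2 \cdot 20^{2}}{9} - 551918} = \frac{1}{\left(- \frac{2}{9}\right) 400 - 551918} = \frac{1}{- \frac{800}{9} - 551918} = \frac{1}{- \frac{4968062}{9}} = - \frac{9}{4968062}$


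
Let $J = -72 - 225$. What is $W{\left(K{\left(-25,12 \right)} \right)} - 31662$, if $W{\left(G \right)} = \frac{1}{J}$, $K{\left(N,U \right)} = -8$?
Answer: $- \frac{9403615}{297} \approx -31662.0$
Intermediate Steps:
$J = -297$ ($J = -72 - 225 = -297$)
$W{\left(G \right)} = - \frac{1}{297}$ ($W{\left(G \right)} = \frac{1}{-297} = - \frac{1}{297}$)
$W{\left(K{\left(-25,12 \right)} \right)} - 31662 = - \frac{1}{297} - 31662 = - \frac{9403615}{297}$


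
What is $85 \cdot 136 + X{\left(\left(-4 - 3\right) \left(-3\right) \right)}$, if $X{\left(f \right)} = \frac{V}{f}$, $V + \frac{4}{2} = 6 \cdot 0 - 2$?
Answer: $\frac{242756}{21} \approx 11560.0$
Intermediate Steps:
$V = -4$ ($V = -2 + \left(6 \cdot 0 - 2\right) = -2 + \left(0 - 2\right) = -2 - 2 = -4$)
$X{\left(f \right)} = - \frac{4}{f}$
$85 \cdot 136 + X{\left(\left(-4 - 3\right) \left(-3\right) \right)} = 85 \cdot 136 - \frac{4}{\left(-4 - 3\right) \left(-3\right)} = 11560 - \frac{4}{\left(-7\right) \left(-3\right)} = 11560 - \frac{4}{21} = \frac{242756}{21}$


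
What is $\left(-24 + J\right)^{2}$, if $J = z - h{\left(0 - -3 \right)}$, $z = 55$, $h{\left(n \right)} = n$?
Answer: $784$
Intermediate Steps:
$J = 52$ ($J = 55 - \left(0 - -3\right) = 55 - \left(0 + 3\right) = 55 - 3 = 52$)
$\left(-24 + J\right)^{2} = \left(-24 + 52\right)^{2} = 28^{2} = 784$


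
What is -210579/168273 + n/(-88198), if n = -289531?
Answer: 913563737/449737638 ≈ 2.0313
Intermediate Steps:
-210579/168273 + n/(-88198) = -210579/168273 - 289531/(-88198) = -210579*1/168273 - 289531*(-1/88198) = -70193/56091 + 26321/8018 = 913563737/449737638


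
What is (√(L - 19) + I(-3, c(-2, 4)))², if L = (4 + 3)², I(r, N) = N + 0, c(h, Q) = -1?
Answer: (1 - √30)² ≈ 20.046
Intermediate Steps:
I(r, N) = N
L = 49 (L = 7² = 49)
(√(L - 19) + I(-3, c(-2, 4)))² = (√(49 - 19) - 1)² = (√30 - 1)² = (-1 + √30)²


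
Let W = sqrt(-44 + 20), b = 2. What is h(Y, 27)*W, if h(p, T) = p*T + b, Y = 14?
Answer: 760*I*sqrt(6) ≈ 1861.6*I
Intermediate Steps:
h(p, T) = 2 + T*p (h(p, T) = p*T + 2 = T*p + 2 = 2 + T*p)
W = 2*I*sqrt(6) (W = sqrt(-24) = 2*I*sqrt(6) ≈ 4.899*I)
h(Y, 27)*W = (2 + 27*14)*(2*I*sqrt(6)) = (2 + 378)*(2*I*sqrt(6)) = 380*(2*I*sqrt(6)) = 760*I*sqrt(6)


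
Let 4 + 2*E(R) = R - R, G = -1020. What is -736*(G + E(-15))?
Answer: 752192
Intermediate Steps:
E(R) = -2 (E(R) = -2 + (R - R)/2 = -2 + (½)*0 = -2 + 0 = -2)
-736*(G + E(-15)) = -736*(-1020 - 2) = -736*(-1022) = 752192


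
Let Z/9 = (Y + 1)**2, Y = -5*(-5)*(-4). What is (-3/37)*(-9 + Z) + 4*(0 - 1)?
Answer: -264748/37 ≈ -7155.4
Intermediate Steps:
Y = -100 (Y = 25*(-4) = -100)
Z = 88209 (Z = 9*(-100 + 1)**2 = 9*(-99)**2 = 9*9801 = 88209)
(-3/37)*(-9 + Z) + 4*(0 - 1) = (-3/37)*(-9 + 88209) + 4*(0 - 1) = -3*1/37*88200 + 4*(-1) = -3/37*88200 - 4 = -264600/37 - 4 = -264748/37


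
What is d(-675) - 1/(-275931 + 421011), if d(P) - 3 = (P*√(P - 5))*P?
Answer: 435239/145080 + 911250*I*√170 ≈ 3.0 + 1.1881e+7*I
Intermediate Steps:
d(P) = 3 + P²*√(-5 + P) (d(P) = 3 + (P*√(P - 5))*P = 3 + (P*√(-5 + P))*P = 3 + P²*√(-5 + P))
d(-675) - 1/(-275931 + 421011) = (3 + (-675)²*√(-5 - 675)) - 1/(-275931 + 421011) = (3 + 455625*√(-680)) - 1/145080 = (3 + 455625*(2*I*√170)) - 1*1/145080 = (3 + 911250*I*√170) - 1/145080 = 435239/145080 + 911250*I*√170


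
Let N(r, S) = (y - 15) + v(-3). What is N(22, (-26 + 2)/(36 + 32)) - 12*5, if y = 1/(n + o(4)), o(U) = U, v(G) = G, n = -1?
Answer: -233/3 ≈ -77.667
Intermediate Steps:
y = ⅓ (y = 1/(-1 + 4) = 1/3 = ⅓ ≈ 0.33333)
N(r, S) = -53/3 (N(r, S) = (⅓ - 15) - 3 = -44/3 - 3 = -53/3)
N(22, (-26 + 2)/(36 + 32)) - 12*5 = -53/3 - 12*5 = -53/3 - 1*60 = -53/3 - 60 = -233/3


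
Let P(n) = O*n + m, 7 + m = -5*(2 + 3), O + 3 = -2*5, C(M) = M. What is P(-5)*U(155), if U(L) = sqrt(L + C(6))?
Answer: 33*sqrt(161) ≈ 418.72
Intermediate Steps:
O = -13 (O = -3 - 2*5 = -3 - 10 = -13)
m = -32 (m = -7 - 5*(2 + 3) = -7 - 5*5 = -7 - 25 = -32)
U(L) = sqrt(6 + L) (U(L) = sqrt(L + 6) = sqrt(6 + L))
P(n) = -32 - 13*n (P(n) = -13*n - 32 = -32 - 13*n)
P(-5)*U(155) = (-32 - 13*(-5))*sqrt(6 + 155) = (-32 + 65)*sqrt(161) = 33*sqrt(161)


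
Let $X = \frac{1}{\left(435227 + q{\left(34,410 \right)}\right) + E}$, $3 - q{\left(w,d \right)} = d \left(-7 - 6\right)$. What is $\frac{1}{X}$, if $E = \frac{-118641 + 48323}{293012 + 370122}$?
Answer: $\frac{146075122361}{331567} \approx 4.4056 \cdot 10^{5}$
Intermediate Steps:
$E = - \frac{35159}{331567}$ ($E = - \frac{70318}{663134} = \left(-70318\right) \frac{1}{663134} = - \frac{35159}{331567} \approx -0.10604$)
$q{\left(w,d \right)} = 3 + 13 d$ ($q{\left(w,d \right)} = 3 - d \left(-7 - 6\right) = 3 - d \left(-13\right) = 3 - - 13 d = 3 + 13 d$)
$X = \frac{331567}{146075122361}$ ($X = \frac{1}{\left(435227 + \left(3 + 13 \cdot 410\right)\right) - \frac{35159}{331567}} = \frac{1}{\left(435227 + \left(3 + 5330\right)\right) - \frac{35159}{331567}} = \frac{1}{\left(435227 + 5333\right) - \frac{35159}{331567}} = \frac{1}{440560 - \frac{35159}{331567}} = \frac{1}{\frac{146075122361}{331567}} = \frac{331567}{146075122361} \approx 2.2698 \cdot 10^{-6}$)
$\frac{1}{X} = \frac{1}{\frac{331567}{146075122361}} = \frac{146075122361}{331567}$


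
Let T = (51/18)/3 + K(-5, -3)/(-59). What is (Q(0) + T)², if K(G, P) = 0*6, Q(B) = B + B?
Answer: 289/324 ≈ 0.89198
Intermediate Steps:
Q(B) = 2*B
K(G, P) = 0
T = 17/18 (T = (51/18)/3 + 0/(-59) = (51*(1/18))*(⅓) + 0*(-1/59) = (17/6)*(⅓) + 0 = 17/18 + 0 = 17/18 ≈ 0.94444)
(Q(0) + T)² = (2*0 + 17/18)² = (0 + 17/18)² = (17/18)² = 289/324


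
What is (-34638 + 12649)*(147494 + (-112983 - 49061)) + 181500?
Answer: 320121450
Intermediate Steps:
(-34638 + 12649)*(147494 + (-112983 - 49061)) + 181500 = -21989*(147494 - 162044) + 181500 = -21989*(-14550) + 181500 = 319939950 + 181500 = 320121450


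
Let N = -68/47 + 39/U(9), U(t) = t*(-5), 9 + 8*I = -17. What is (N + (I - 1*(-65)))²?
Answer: 28093447321/7952400 ≈ 3532.7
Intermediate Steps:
I = -13/4 (I = -9/8 + (⅛)*(-17) = -9/8 - 17/8 = -13/4 ≈ -3.2500)
U(t) = -5*t
N = -1631/705 (N = -68/47 + 39/((-5*9)) = -68*1/47 + 39/(-45) = -68/47 + 39*(-1/45) = -68/47 - 13/15 = -1631/705 ≈ -2.3135)
(N + (I - 1*(-65)))² = (-1631/705 + (-13/4 - 1*(-65)))² = (-1631/705 + (-13/4 + 65))² = (-1631/705 + 247/4)² = (167611/2820)² = 28093447321/7952400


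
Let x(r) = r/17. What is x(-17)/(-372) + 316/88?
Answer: 14705/4092 ≈ 3.5936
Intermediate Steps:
x(r) = r/17 (x(r) = r*(1/17) = r/17)
x(-17)/(-372) + 316/88 = ((1/17)*(-17))/(-372) + 316/88 = -1*(-1/372) + 316*(1/88) = 1/372 + 79/22 = 14705/4092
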